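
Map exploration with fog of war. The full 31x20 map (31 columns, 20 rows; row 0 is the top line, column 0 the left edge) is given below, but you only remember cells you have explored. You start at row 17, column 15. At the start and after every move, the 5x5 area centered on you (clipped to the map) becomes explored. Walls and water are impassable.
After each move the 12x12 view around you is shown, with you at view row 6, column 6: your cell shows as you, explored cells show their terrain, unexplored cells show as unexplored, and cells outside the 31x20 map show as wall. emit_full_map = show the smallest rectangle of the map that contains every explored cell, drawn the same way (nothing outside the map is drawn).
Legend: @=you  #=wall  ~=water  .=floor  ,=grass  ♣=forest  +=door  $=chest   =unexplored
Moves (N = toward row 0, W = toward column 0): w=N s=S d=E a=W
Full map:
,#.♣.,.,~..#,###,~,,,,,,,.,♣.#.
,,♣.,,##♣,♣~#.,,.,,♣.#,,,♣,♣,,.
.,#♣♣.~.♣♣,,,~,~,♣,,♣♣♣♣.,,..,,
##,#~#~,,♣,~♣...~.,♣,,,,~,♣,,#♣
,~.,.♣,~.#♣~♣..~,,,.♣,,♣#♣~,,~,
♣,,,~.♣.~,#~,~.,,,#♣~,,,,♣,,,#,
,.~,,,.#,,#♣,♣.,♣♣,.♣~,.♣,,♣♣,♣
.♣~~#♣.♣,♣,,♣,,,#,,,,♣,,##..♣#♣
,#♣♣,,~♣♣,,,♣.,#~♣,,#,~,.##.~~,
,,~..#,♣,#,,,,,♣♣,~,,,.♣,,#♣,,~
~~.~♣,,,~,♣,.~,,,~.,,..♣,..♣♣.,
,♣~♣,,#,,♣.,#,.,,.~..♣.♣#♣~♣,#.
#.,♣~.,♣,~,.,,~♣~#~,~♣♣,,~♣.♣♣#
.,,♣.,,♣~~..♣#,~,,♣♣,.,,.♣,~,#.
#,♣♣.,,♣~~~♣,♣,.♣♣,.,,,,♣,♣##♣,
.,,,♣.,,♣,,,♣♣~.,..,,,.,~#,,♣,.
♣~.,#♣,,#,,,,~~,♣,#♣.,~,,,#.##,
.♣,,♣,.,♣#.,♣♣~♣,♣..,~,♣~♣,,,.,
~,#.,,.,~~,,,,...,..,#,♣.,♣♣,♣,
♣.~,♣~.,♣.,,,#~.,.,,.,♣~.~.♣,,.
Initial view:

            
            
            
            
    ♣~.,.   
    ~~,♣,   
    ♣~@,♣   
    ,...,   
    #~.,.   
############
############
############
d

            
            
            
            
   ♣~.,..   
   ~~,♣,#   
   ♣~♣@♣.   
   ,...,.   
   #~.,.,   
############
############
############

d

            
            
            
            
  ♣~.,..,   
  ~~,♣,#♣   
  ♣~♣,@..   
  ,...,..   
  #~.,.,,   
############
############
############

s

            
            
            
  ♣~.,..,   
  ~~,♣,#♣   
  ♣~♣,♣..   
  ,...@..   
  #~.,.,,   
############
############
############
############

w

            
            
            
            
  ♣~.,..,   
  ~~,♣,#♣   
  ♣~♣,@..   
  ,...,..   
  #~.,.,,   
############
############
############

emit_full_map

♣~.,..,
~~,♣,#♣
♣~♣,@..
,...,..
#~.,.,,

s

            
            
            
  ♣~.,..,   
  ~~,♣,#♣   
  ♣~♣,♣..   
  ,...@..   
  #~.,.,,   
############
############
############
############

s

            
            
  ♣~.,..,   
  ~~,♣,#♣   
  ♣~♣,♣..   
  ,...,..   
  #~.,@,,   
############
############
############
############
############

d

            
            
 ♣~.,..,    
 ~~,♣,#♣    
 ♣~♣,♣..,   
 ,...,..,   
 #~.,.@,.   
############
############
############
############
############

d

            
            
♣~.,..,     
~~,♣,#♣     
♣~♣,♣..,~   
,...,..,#   
#~.,.,@.,   
############
############
############
############
############

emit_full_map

♣~.,..,  
~~,♣,#♣  
♣~♣,♣..,~
,...,..,#
#~.,.,@.,

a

            
            
 ♣~.,..,    
 ~~,♣,#♣    
 ♣~♣,♣..,~  
 ,...,..,#  
 #~.,.@,.,  
############
############
############
############
############

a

            
            
  ♣~.,..,   
  ~~,♣,#♣   
  ♣~♣,♣..,~ 
  ,...,..,# 
  #~.,@,,., 
############
############
############
############
############

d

            
            
 ♣~.,..,    
 ~~,♣,#♣    
 ♣~♣,♣..,~  
 ,...,..,#  
 #~.,.@,.,  
############
############
############
############
############

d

            
            
♣~.,..,     
~~,♣,#♣     
♣~♣,♣..,~   
,...,..,#   
#~.,.,@.,   
############
############
############
############
############

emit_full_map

♣~.,..,  
~~,♣,#♣  
♣~♣,♣..,~
,...,..,#
#~.,.,@.,

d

            
            
~.,..,      
~,♣,#♣      
~♣,♣..,~,   
...,..,#,   
~.,.,,@,♣   
############
############
############
############
############

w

            
            
            
~.,..,      
~,♣,#♣.,~   
~♣,♣..,~,   
...,..@#,   
~.,.,,.,♣   
############
############
############
############

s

            
            
~.,..,      
~,♣,#♣.,~   
~♣,♣..,~,   
...,..,#,   
~.,.,,@,♣   
############
############
############
############
############

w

            
            
            
~.,..,      
~,♣,#♣.,~   
~♣,♣..,~,   
...,..@#,   
~.,.,,.,♣   
############
############
############
############

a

            
            
            
♣~.,..,     
~~,♣,#♣.,~  
♣~♣,♣..,~,  
,...,.@,#,  
#~.,.,,.,♣  
############
############
############
############

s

            
            
♣~.,..,     
~~,♣,#♣.,~  
♣~♣,♣..,~,  
,...,..,#,  
#~.,.,@.,♣  
############
############
############
############
############

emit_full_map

♣~.,..,   
~~,♣,#♣.,~
♣~♣,♣..,~,
,...,..,#,
#~.,.,@.,♣

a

            
            
 ♣~.,..,    
 ~~,♣,#♣.,~ 
 ♣~♣,♣..,~, 
 ,...,..,#, 
 #~.,.@,.,♣ 
############
############
############
############
############

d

            
            
♣~.,..,     
~~,♣,#♣.,~  
♣~♣,♣..,~,  
,...,..,#,  
#~.,.,@.,♣  
############
############
############
############
############

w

            
            
            
♣~.,..,     
~~,♣,#♣.,~  
♣~♣,♣..,~,  
,...,.@,#,  
#~.,.,,.,♣  
############
############
############
############


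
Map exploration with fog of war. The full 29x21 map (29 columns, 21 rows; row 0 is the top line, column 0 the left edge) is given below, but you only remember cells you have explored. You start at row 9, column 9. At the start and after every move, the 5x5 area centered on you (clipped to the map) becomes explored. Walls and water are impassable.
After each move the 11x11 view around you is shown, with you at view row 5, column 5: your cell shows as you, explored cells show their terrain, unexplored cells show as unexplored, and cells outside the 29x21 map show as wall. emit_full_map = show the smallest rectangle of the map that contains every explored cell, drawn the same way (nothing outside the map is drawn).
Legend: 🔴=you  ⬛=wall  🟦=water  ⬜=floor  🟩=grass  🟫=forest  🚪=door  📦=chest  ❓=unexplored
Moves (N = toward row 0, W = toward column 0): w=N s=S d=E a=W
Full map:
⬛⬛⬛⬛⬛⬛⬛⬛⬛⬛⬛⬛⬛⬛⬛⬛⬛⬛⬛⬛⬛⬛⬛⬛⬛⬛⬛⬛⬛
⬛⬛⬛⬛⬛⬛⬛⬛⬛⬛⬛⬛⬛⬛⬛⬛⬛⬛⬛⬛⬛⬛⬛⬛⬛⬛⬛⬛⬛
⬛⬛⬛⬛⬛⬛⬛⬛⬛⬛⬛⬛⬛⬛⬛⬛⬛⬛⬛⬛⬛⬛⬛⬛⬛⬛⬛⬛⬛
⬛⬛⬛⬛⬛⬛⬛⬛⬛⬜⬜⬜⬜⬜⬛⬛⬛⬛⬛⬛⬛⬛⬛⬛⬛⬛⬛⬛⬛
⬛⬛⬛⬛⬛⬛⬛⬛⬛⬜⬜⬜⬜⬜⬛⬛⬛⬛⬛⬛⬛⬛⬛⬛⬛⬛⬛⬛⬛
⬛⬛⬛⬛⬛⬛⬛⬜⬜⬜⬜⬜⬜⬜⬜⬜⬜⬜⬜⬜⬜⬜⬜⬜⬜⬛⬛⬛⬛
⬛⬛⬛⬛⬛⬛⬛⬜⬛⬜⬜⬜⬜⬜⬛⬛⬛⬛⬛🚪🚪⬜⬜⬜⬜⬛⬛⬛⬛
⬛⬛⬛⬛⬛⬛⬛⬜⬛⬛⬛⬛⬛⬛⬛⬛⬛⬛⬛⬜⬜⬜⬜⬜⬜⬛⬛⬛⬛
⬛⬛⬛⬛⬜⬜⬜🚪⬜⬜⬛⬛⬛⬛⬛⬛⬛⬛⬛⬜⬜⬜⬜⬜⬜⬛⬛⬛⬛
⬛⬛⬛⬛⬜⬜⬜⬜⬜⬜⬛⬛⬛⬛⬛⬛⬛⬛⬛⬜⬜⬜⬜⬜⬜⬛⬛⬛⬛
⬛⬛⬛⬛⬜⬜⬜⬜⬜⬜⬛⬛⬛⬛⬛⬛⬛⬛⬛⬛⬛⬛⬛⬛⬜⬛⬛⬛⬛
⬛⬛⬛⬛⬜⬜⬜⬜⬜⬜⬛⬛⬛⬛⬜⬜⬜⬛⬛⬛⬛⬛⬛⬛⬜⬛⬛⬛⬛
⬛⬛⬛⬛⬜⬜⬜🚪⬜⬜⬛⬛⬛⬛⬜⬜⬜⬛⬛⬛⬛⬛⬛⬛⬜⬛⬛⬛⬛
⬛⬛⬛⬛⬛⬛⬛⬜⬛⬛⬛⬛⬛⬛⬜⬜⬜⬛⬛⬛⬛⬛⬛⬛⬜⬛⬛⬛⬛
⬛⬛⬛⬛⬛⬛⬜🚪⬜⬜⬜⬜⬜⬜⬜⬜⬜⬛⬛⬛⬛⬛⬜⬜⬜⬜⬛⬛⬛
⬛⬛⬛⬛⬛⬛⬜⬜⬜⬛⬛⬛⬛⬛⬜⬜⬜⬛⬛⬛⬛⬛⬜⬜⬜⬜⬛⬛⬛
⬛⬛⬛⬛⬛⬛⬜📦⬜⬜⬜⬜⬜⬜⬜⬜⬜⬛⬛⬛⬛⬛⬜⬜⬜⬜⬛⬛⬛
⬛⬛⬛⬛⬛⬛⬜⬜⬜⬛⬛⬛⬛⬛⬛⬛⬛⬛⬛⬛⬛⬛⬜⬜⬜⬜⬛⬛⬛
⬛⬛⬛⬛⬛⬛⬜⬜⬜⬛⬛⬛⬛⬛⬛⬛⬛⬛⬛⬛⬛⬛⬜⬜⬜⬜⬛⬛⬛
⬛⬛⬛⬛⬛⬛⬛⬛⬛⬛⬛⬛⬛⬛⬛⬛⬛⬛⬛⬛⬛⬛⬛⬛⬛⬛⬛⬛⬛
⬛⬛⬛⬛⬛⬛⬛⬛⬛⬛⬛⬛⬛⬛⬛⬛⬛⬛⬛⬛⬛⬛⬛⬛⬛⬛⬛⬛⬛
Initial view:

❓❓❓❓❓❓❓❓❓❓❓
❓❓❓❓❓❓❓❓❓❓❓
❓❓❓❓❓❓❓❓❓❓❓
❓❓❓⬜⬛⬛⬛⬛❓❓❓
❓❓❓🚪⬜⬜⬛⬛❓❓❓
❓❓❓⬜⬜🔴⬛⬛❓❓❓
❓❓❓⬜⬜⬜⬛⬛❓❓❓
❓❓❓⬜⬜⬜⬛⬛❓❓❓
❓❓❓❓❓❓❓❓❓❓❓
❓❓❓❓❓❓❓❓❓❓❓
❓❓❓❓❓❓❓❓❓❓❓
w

❓❓❓❓❓❓❓❓❓❓❓
❓❓❓❓❓❓❓❓❓❓❓
❓❓❓❓❓❓❓❓❓❓❓
❓❓❓⬜⬛⬜⬜⬜❓❓❓
❓❓❓⬜⬛⬛⬛⬛❓❓❓
❓❓❓🚪⬜🔴⬛⬛❓❓❓
❓❓❓⬜⬜⬜⬛⬛❓❓❓
❓❓❓⬜⬜⬜⬛⬛❓❓❓
❓❓❓⬜⬜⬜⬛⬛❓❓❓
❓❓❓❓❓❓❓❓❓❓❓
❓❓❓❓❓❓❓❓❓❓❓

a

❓❓❓❓❓❓❓❓❓❓❓
❓❓❓❓❓❓❓❓❓❓❓
❓❓❓❓❓❓❓❓❓❓❓
❓❓❓⬛⬜⬛⬜⬜⬜❓❓
❓❓❓⬛⬜⬛⬛⬛⬛❓❓
❓❓❓⬜🚪🔴⬜⬛⬛❓❓
❓❓❓⬜⬜⬜⬜⬛⬛❓❓
❓❓❓⬜⬜⬜⬜⬛⬛❓❓
❓❓❓❓⬜⬜⬜⬛⬛❓❓
❓❓❓❓❓❓❓❓❓❓❓
❓❓❓❓❓❓❓❓❓❓❓

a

❓❓❓❓❓❓❓❓❓❓❓
❓❓❓❓❓❓❓❓❓❓❓
❓❓❓❓❓❓❓❓❓❓❓
❓❓❓⬛⬛⬜⬛⬜⬜⬜❓
❓❓❓⬛⬛⬜⬛⬛⬛⬛❓
❓❓❓⬜⬜🔴⬜⬜⬛⬛❓
❓❓❓⬜⬜⬜⬜⬜⬛⬛❓
❓❓❓⬜⬜⬜⬜⬜⬛⬛❓
❓❓❓❓❓⬜⬜⬜⬛⬛❓
❓❓❓❓❓❓❓❓❓❓❓
❓❓❓❓❓❓❓❓❓❓❓

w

❓❓❓❓❓❓❓❓❓❓❓
❓❓❓❓❓❓❓❓❓❓❓
❓❓❓❓❓❓❓❓❓❓❓
❓❓❓⬛⬛⬜⬜⬜❓❓❓
❓❓❓⬛⬛⬜⬛⬜⬜⬜❓
❓❓❓⬛⬛🔴⬛⬛⬛⬛❓
❓❓❓⬜⬜🚪⬜⬜⬛⬛❓
❓❓❓⬜⬜⬜⬜⬜⬛⬛❓
❓❓❓⬜⬜⬜⬜⬜⬛⬛❓
❓❓❓❓❓⬜⬜⬜⬛⬛❓
❓❓❓❓❓❓❓❓❓❓❓

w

❓❓❓❓❓❓❓❓❓❓❓
❓❓❓❓❓❓❓❓❓❓❓
❓❓❓❓❓❓❓❓❓❓❓
❓❓❓⬛⬛⬛⬛⬜❓❓❓
❓❓❓⬛⬛⬜⬜⬜❓❓❓
❓❓❓⬛⬛🔴⬛⬜⬜⬜❓
❓❓❓⬛⬛⬜⬛⬛⬛⬛❓
❓❓❓⬜⬜🚪⬜⬜⬛⬛❓
❓❓❓⬜⬜⬜⬜⬜⬛⬛❓
❓❓❓⬜⬜⬜⬜⬜⬛⬛❓
❓❓❓❓❓⬜⬜⬜⬛⬛❓

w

❓❓❓❓❓❓❓❓❓❓❓
❓❓❓❓❓❓❓❓❓❓❓
❓❓❓❓❓❓❓❓❓❓❓
❓❓❓⬛⬛⬛⬛⬜❓❓❓
❓❓❓⬛⬛⬛⬛⬜❓❓❓
❓❓❓⬛⬛🔴⬜⬜❓❓❓
❓❓❓⬛⬛⬜⬛⬜⬜⬜❓
❓❓❓⬛⬛⬜⬛⬛⬛⬛❓
❓❓❓⬜⬜🚪⬜⬜⬛⬛❓
❓❓❓⬜⬜⬜⬜⬜⬛⬛❓
❓❓❓⬜⬜⬜⬜⬜⬛⬛❓

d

❓❓❓❓❓❓❓❓❓❓❓
❓❓❓❓❓❓❓❓❓❓❓
❓❓❓❓❓❓❓❓❓❓❓
❓❓⬛⬛⬛⬛⬜⬜❓❓❓
❓❓⬛⬛⬛⬛⬜⬜❓❓❓
❓❓⬛⬛⬜🔴⬜⬜❓❓❓
❓❓⬛⬛⬜⬛⬜⬜⬜❓❓
❓❓⬛⬛⬜⬛⬛⬛⬛❓❓
❓❓⬜⬜🚪⬜⬜⬛⬛❓❓
❓❓⬜⬜⬜⬜⬜⬛⬛❓❓
❓❓⬜⬜⬜⬜⬜⬛⬛❓❓

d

❓❓❓❓❓❓❓❓❓❓❓
❓❓❓❓❓❓❓❓❓❓❓
❓❓❓❓❓❓❓❓❓❓❓
❓⬛⬛⬛⬛⬜⬜⬜❓❓❓
❓⬛⬛⬛⬛⬜⬜⬜❓❓❓
❓⬛⬛⬜⬜🔴⬜⬜❓❓❓
❓⬛⬛⬜⬛⬜⬜⬜❓❓❓
❓⬛⬛⬜⬛⬛⬛⬛❓❓❓
❓⬜⬜🚪⬜⬜⬛⬛❓❓❓
❓⬜⬜⬜⬜⬜⬛⬛❓❓❓
❓⬜⬜⬜⬜⬜⬛⬛❓❓❓

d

❓❓❓❓❓❓❓❓❓❓❓
❓❓❓❓❓❓❓❓❓❓❓
❓❓❓❓❓❓❓❓❓❓❓
⬛⬛⬛⬛⬜⬜⬜⬜❓❓❓
⬛⬛⬛⬛⬜⬜⬜⬜❓❓❓
⬛⬛⬜⬜⬜🔴⬜⬜❓❓❓
⬛⬛⬜⬛⬜⬜⬜⬜❓❓❓
⬛⬛⬜⬛⬛⬛⬛⬛❓❓❓
⬜⬜🚪⬜⬜⬛⬛❓❓❓❓
⬜⬜⬜⬜⬜⬛⬛❓❓❓❓
⬜⬜⬜⬜⬜⬛⬛❓❓❓❓

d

❓❓❓❓❓❓❓❓❓❓❓
❓❓❓❓❓❓❓❓❓❓❓
❓❓❓❓❓❓❓❓❓❓❓
⬛⬛⬛⬜⬜⬜⬜⬜❓❓❓
⬛⬛⬛⬜⬜⬜⬜⬜❓❓❓
⬛⬜⬜⬜⬜🔴⬜⬜❓❓❓
⬛⬜⬛⬜⬜⬜⬜⬜❓❓❓
⬛⬜⬛⬛⬛⬛⬛⬛❓❓❓
⬜🚪⬜⬜⬛⬛❓❓❓❓❓
⬜⬜⬜⬜⬛⬛❓❓❓❓❓
⬜⬜⬜⬜⬛⬛❓❓❓❓❓

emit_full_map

⬛⬛⬛⬛⬜⬜⬜⬜⬜
⬛⬛⬛⬛⬜⬜⬜⬜⬜
⬛⬛⬜⬜⬜⬜🔴⬜⬜
⬛⬛⬜⬛⬜⬜⬜⬜⬜
⬛⬛⬜⬛⬛⬛⬛⬛⬛
⬜⬜🚪⬜⬜⬛⬛❓❓
⬜⬜⬜⬜⬜⬛⬛❓❓
⬜⬜⬜⬜⬜⬛⬛❓❓
❓❓⬜⬜⬜⬛⬛❓❓

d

❓❓❓❓❓❓❓❓❓❓❓
❓❓❓❓❓❓❓❓❓❓❓
❓❓❓❓❓❓❓❓❓❓❓
⬛⬛⬜⬜⬜⬜⬜⬛❓❓❓
⬛⬛⬜⬜⬜⬜⬜⬛❓❓❓
⬜⬜⬜⬜⬜🔴⬜⬜❓❓❓
⬜⬛⬜⬜⬜⬜⬜⬛❓❓❓
⬜⬛⬛⬛⬛⬛⬛⬛❓❓❓
🚪⬜⬜⬛⬛❓❓❓❓❓❓
⬜⬜⬜⬛⬛❓❓❓❓❓❓
⬜⬜⬜⬛⬛❓❓❓❓❓❓

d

❓❓❓❓❓❓❓❓❓❓❓
❓❓❓❓❓❓❓❓❓❓❓
❓❓❓❓❓❓❓❓❓❓❓
⬛⬜⬜⬜⬜⬜⬛⬛❓❓❓
⬛⬜⬜⬜⬜⬜⬛⬛❓❓❓
⬜⬜⬜⬜⬜🔴⬜⬜❓❓❓
⬛⬜⬜⬜⬜⬜⬛⬛❓❓❓
⬛⬛⬛⬛⬛⬛⬛⬛❓❓❓
⬜⬜⬛⬛❓❓❓❓❓❓❓
⬜⬜⬛⬛❓❓❓❓❓❓❓
⬜⬜⬛⬛❓❓❓❓❓❓❓

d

❓❓❓❓❓❓❓❓❓❓❓
❓❓❓❓❓❓❓❓❓❓❓
❓❓❓❓❓❓❓❓❓❓❓
⬜⬜⬜⬜⬜⬛⬛⬛❓❓❓
⬜⬜⬜⬜⬜⬛⬛⬛❓❓❓
⬜⬜⬜⬜⬜🔴⬜⬜❓❓❓
⬜⬜⬜⬜⬜⬛⬛⬛❓❓❓
⬛⬛⬛⬛⬛⬛⬛⬛❓❓❓
⬜⬛⬛❓❓❓❓❓❓❓❓
⬜⬛⬛❓❓❓❓❓❓❓❓
⬜⬛⬛❓❓❓❓❓❓❓❓

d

❓❓❓❓❓❓❓❓❓❓❓
❓❓❓❓❓❓❓❓❓❓❓
❓❓❓❓❓❓❓❓❓❓❓
⬜⬜⬜⬜⬛⬛⬛⬛❓❓❓
⬜⬜⬜⬜⬛⬛⬛⬛❓❓❓
⬜⬜⬜⬜⬜🔴⬜⬜❓❓❓
⬜⬜⬜⬜⬛⬛⬛⬛❓❓❓
⬛⬛⬛⬛⬛⬛⬛⬛❓❓❓
⬛⬛❓❓❓❓❓❓❓❓❓
⬛⬛❓❓❓❓❓❓❓❓❓
⬛⬛❓❓❓❓❓❓❓❓❓

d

❓❓❓❓❓❓❓❓❓❓❓
❓❓❓❓❓❓❓❓❓❓❓
❓❓❓❓❓❓❓❓❓❓❓
⬜⬜⬜⬛⬛⬛⬛⬛❓❓❓
⬜⬜⬜⬛⬛⬛⬛⬛❓❓❓
⬜⬜⬜⬜⬜🔴⬜⬜❓❓❓
⬜⬜⬜⬛⬛⬛⬛⬛❓❓❓
⬛⬛⬛⬛⬛⬛⬛⬛❓❓❓
⬛❓❓❓❓❓❓❓❓❓❓
⬛❓❓❓❓❓❓❓❓❓❓
⬛❓❓❓❓❓❓❓❓❓❓

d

❓❓❓❓❓❓❓❓❓❓❓
❓❓❓❓❓❓❓❓❓❓❓
❓❓❓❓❓❓❓❓❓❓❓
⬜⬜⬛⬛⬛⬛⬛⬛❓❓❓
⬜⬜⬛⬛⬛⬛⬛⬛❓❓❓
⬜⬜⬜⬜⬜🔴⬜⬜❓❓❓
⬜⬜⬛⬛⬛⬛⬛🚪❓❓❓
⬛⬛⬛⬛⬛⬛⬛⬜❓❓❓
❓❓❓❓❓❓❓❓❓❓❓
❓❓❓❓❓❓❓❓❓❓❓
❓❓❓❓❓❓❓❓❓❓❓

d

❓❓❓❓❓❓❓❓❓❓❓
❓❓❓❓❓❓❓❓❓❓❓
❓❓❓❓❓❓❓❓❓❓❓
⬜⬛⬛⬛⬛⬛⬛⬛❓❓❓
⬜⬛⬛⬛⬛⬛⬛⬛❓❓❓
⬜⬜⬜⬜⬜🔴⬜⬜❓❓❓
⬜⬛⬛⬛⬛⬛🚪🚪❓❓❓
⬛⬛⬛⬛⬛⬛⬜⬜❓❓❓
❓❓❓❓❓❓❓❓❓❓❓
❓❓❓❓❓❓❓❓❓❓❓
❓❓❓❓❓❓❓❓❓❓❓

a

❓❓❓❓❓❓❓❓❓❓❓
❓❓❓❓❓❓❓❓❓❓❓
❓❓❓❓❓❓❓❓❓❓❓
⬜⬜⬛⬛⬛⬛⬛⬛⬛❓❓
⬜⬜⬛⬛⬛⬛⬛⬛⬛❓❓
⬜⬜⬜⬜⬜🔴⬜⬜⬜❓❓
⬜⬜⬛⬛⬛⬛⬛🚪🚪❓❓
⬛⬛⬛⬛⬛⬛⬛⬜⬜❓❓
❓❓❓❓❓❓❓❓❓❓❓
❓❓❓❓❓❓❓❓❓❓❓
❓❓❓❓❓❓❓❓❓❓❓

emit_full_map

⬛⬛⬛⬛⬜⬜⬜⬜⬜⬛⬛⬛⬛⬛⬛⬛
⬛⬛⬛⬛⬜⬜⬜⬜⬜⬛⬛⬛⬛⬛⬛⬛
⬛⬛⬜⬜⬜⬜⬜⬜⬜⬜⬜⬜🔴⬜⬜⬜
⬛⬛⬜⬛⬜⬜⬜⬜⬜⬛⬛⬛⬛⬛🚪🚪
⬛⬛⬜⬛⬛⬛⬛⬛⬛⬛⬛⬛⬛⬛⬜⬜
⬜⬜🚪⬜⬜⬛⬛❓❓❓❓❓❓❓❓❓
⬜⬜⬜⬜⬜⬛⬛❓❓❓❓❓❓❓❓❓
⬜⬜⬜⬜⬜⬛⬛❓❓❓❓❓❓❓❓❓
❓❓⬜⬜⬜⬛⬛❓❓❓❓❓❓❓❓❓

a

❓❓❓❓❓❓❓❓❓❓❓
❓❓❓❓❓❓❓❓❓❓❓
❓❓❓❓❓❓❓❓❓❓❓
⬜⬜⬜⬛⬛⬛⬛⬛⬛⬛❓
⬜⬜⬜⬛⬛⬛⬛⬛⬛⬛❓
⬜⬜⬜⬜⬜🔴⬜⬜⬜⬜❓
⬜⬜⬜⬛⬛⬛⬛⬛🚪🚪❓
⬛⬛⬛⬛⬛⬛⬛⬛⬜⬜❓
⬛❓❓❓❓❓❓❓❓❓❓
⬛❓❓❓❓❓❓❓❓❓❓
⬛❓❓❓❓❓❓❓❓❓❓

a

❓❓❓❓❓❓❓❓❓❓❓
❓❓❓❓❓❓❓❓❓❓❓
❓❓❓❓❓❓❓❓❓❓❓
⬜⬜⬜⬜⬛⬛⬛⬛⬛⬛⬛
⬜⬜⬜⬜⬛⬛⬛⬛⬛⬛⬛
⬜⬜⬜⬜⬜🔴⬜⬜⬜⬜⬜
⬜⬜⬜⬜⬛⬛⬛⬛⬛🚪🚪
⬛⬛⬛⬛⬛⬛⬛⬛⬛⬜⬜
⬛⬛❓❓❓❓❓❓❓❓❓
⬛⬛❓❓❓❓❓❓❓❓❓
⬛⬛❓❓❓❓❓❓❓❓❓

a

❓❓❓❓❓❓❓❓❓❓❓
❓❓❓❓❓❓❓❓❓❓❓
❓❓❓❓❓❓❓❓❓❓❓
⬜⬜⬜⬜⬜⬛⬛⬛⬛⬛⬛
⬜⬜⬜⬜⬜⬛⬛⬛⬛⬛⬛
⬜⬜⬜⬜⬜🔴⬜⬜⬜⬜⬜
⬜⬜⬜⬜⬜⬛⬛⬛⬛⬛🚪
⬛⬛⬛⬛⬛⬛⬛⬛⬛⬛⬜
⬜⬛⬛❓❓❓❓❓❓❓❓
⬜⬛⬛❓❓❓❓❓❓❓❓
⬜⬛⬛❓❓❓❓❓❓❓❓

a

❓❓❓❓❓❓❓❓❓❓❓
❓❓❓❓❓❓❓❓❓❓❓
❓❓❓❓❓❓❓❓❓❓❓
⬛⬜⬜⬜⬜⬜⬛⬛⬛⬛⬛
⬛⬜⬜⬜⬜⬜⬛⬛⬛⬛⬛
⬜⬜⬜⬜⬜🔴⬜⬜⬜⬜⬜
⬛⬜⬜⬜⬜⬜⬛⬛⬛⬛⬛
⬛⬛⬛⬛⬛⬛⬛⬛⬛⬛⬛
⬜⬜⬛⬛❓❓❓❓❓❓❓
⬜⬜⬛⬛❓❓❓❓❓❓❓
⬜⬜⬛⬛❓❓❓❓❓❓❓

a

❓❓❓❓❓❓❓❓❓❓❓
❓❓❓❓❓❓❓❓❓❓❓
❓❓❓❓❓❓❓❓❓❓❓
⬛⬛⬜⬜⬜⬜⬜⬛⬛⬛⬛
⬛⬛⬜⬜⬜⬜⬜⬛⬛⬛⬛
⬜⬜⬜⬜⬜🔴⬜⬜⬜⬜⬜
⬜⬛⬜⬜⬜⬜⬜⬛⬛⬛⬛
⬜⬛⬛⬛⬛⬛⬛⬛⬛⬛⬛
🚪⬜⬜⬛⬛❓❓❓❓❓❓
⬜⬜⬜⬛⬛❓❓❓❓❓❓
⬜⬜⬜⬛⬛❓❓❓❓❓❓

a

❓❓❓❓❓❓❓❓❓❓❓
❓❓❓❓❓❓❓❓❓❓❓
❓❓❓❓❓❓❓❓❓❓❓
⬛⬛⬛⬜⬜⬜⬜⬜⬛⬛⬛
⬛⬛⬛⬜⬜⬜⬜⬜⬛⬛⬛
⬛⬜⬜⬜⬜🔴⬜⬜⬜⬜⬜
⬛⬜⬛⬜⬜⬜⬜⬜⬛⬛⬛
⬛⬜⬛⬛⬛⬛⬛⬛⬛⬛⬛
⬜🚪⬜⬜⬛⬛❓❓❓❓❓
⬜⬜⬜⬜⬛⬛❓❓❓❓❓
⬜⬜⬜⬜⬛⬛❓❓❓❓❓

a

❓❓❓❓❓❓❓❓❓❓❓
❓❓❓❓❓❓❓❓❓❓❓
❓❓❓❓❓❓❓❓❓❓❓
⬛⬛⬛⬛⬜⬜⬜⬜⬜⬛⬛
⬛⬛⬛⬛⬜⬜⬜⬜⬜⬛⬛
⬛⬛⬜⬜⬜🔴⬜⬜⬜⬜⬜
⬛⬛⬜⬛⬜⬜⬜⬜⬜⬛⬛
⬛⬛⬜⬛⬛⬛⬛⬛⬛⬛⬛
⬜⬜🚪⬜⬜⬛⬛❓❓❓❓
⬜⬜⬜⬜⬜⬛⬛❓❓❓❓
⬜⬜⬜⬜⬜⬛⬛❓❓❓❓

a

❓❓❓❓❓❓❓❓❓❓❓
❓❓❓❓❓❓❓❓❓❓❓
❓❓❓❓❓❓❓❓❓❓❓
❓⬛⬛⬛⬛⬜⬜⬜⬜⬜⬛
❓⬛⬛⬛⬛⬜⬜⬜⬜⬜⬛
❓⬛⬛⬜⬜🔴⬜⬜⬜⬜⬜
❓⬛⬛⬜⬛⬜⬜⬜⬜⬜⬛
❓⬛⬛⬜⬛⬛⬛⬛⬛⬛⬛
❓⬜⬜🚪⬜⬜⬛⬛❓❓❓
❓⬜⬜⬜⬜⬜⬛⬛❓❓❓
❓⬜⬜⬜⬜⬜⬛⬛❓❓❓

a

❓❓❓❓❓❓❓❓❓❓❓
❓❓❓❓❓❓❓❓❓❓❓
❓❓❓❓❓❓❓❓❓❓❓
❓❓⬛⬛⬛⬛⬜⬜⬜⬜⬜
❓❓⬛⬛⬛⬛⬜⬜⬜⬜⬜
❓❓⬛⬛⬜🔴⬜⬜⬜⬜⬜
❓❓⬛⬛⬜⬛⬜⬜⬜⬜⬜
❓❓⬛⬛⬜⬛⬛⬛⬛⬛⬛
❓❓⬜⬜🚪⬜⬜⬛⬛❓❓
❓❓⬜⬜⬜⬜⬜⬛⬛❓❓
❓❓⬜⬜⬜⬜⬜⬛⬛❓❓

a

❓❓❓❓❓❓❓❓❓❓❓
❓❓❓❓❓❓❓❓❓❓❓
❓❓❓❓❓❓❓❓❓❓❓
❓❓❓⬛⬛⬛⬛⬜⬜⬜⬜
❓❓❓⬛⬛⬛⬛⬜⬜⬜⬜
❓❓❓⬛⬛🔴⬜⬜⬜⬜⬜
❓❓❓⬛⬛⬜⬛⬜⬜⬜⬜
❓❓❓⬛⬛⬜⬛⬛⬛⬛⬛
❓❓❓⬜⬜🚪⬜⬜⬛⬛❓
❓❓❓⬜⬜⬜⬜⬜⬛⬛❓
❓❓❓⬜⬜⬜⬜⬜⬛⬛❓

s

❓❓❓❓❓❓❓❓❓❓❓
❓❓❓❓❓❓❓❓❓❓❓
❓❓❓⬛⬛⬛⬛⬜⬜⬜⬜
❓❓❓⬛⬛⬛⬛⬜⬜⬜⬜
❓❓❓⬛⬛⬜⬜⬜⬜⬜⬜
❓❓❓⬛⬛🔴⬛⬜⬜⬜⬜
❓❓❓⬛⬛⬜⬛⬛⬛⬛⬛
❓❓❓⬜⬜🚪⬜⬜⬛⬛❓
❓❓❓⬜⬜⬜⬜⬜⬛⬛❓
❓❓❓⬜⬜⬜⬜⬜⬛⬛❓
❓❓❓❓❓⬜⬜⬜⬛⬛❓

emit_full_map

⬛⬛⬛⬛⬜⬜⬜⬜⬜⬛⬛⬛⬛⬛⬛⬛
⬛⬛⬛⬛⬜⬜⬜⬜⬜⬛⬛⬛⬛⬛⬛⬛
⬛⬛⬜⬜⬜⬜⬜⬜⬜⬜⬜⬜⬜⬜⬜⬜
⬛⬛🔴⬛⬜⬜⬜⬜⬜⬛⬛⬛⬛⬛🚪🚪
⬛⬛⬜⬛⬛⬛⬛⬛⬛⬛⬛⬛⬛⬛⬜⬜
⬜⬜🚪⬜⬜⬛⬛❓❓❓❓❓❓❓❓❓
⬜⬜⬜⬜⬜⬛⬛❓❓❓❓❓❓❓❓❓
⬜⬜⬜⬜⬜⬛⬛❓❓❓❓❓❓❓❓❓
❓❓⬜⬜⬜⬛⬛❓❓❓❓❓❓❓❓❓

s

❓❓❓❓❓❓❓❓❓❓❓
❓❓❓⬛⬛⬛⬛⬜⬜⬜⬜
❓❓❓⬛⬛⬛⬛⬜⬜⬜⬜
❓❓❓⬛⬛⬜⬜⬜⬜⬜⬜
❓❓❓⬛⬛⬜⬛⬜⬜⬜⬜
❓❓❓⬛⬛🔴⬛⬛⬛⬛⬛
❓❓❓⬜⬜🚪⬜⬜⬛⬛❓
❓❓❓⬜⬜⬜⬜⬜⬛⬛❓
❓❓❓⬜⬜⬜⬜⬜⬛⬛❓
❓❓❓❓❓⬜⬜⬜⬛⬛❓
❓❓❓❓❓❓❓❓❓❓❓

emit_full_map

⬛⬛⬛⬛⬜⬜⬜⬜⬜⬛⬛⬛⬛⬛⬛⬛
⬛⬛⬛⬛⬜⬜⬜⬜⬜⬛⬛⬛⬛⬛⬛⬛
⬛⬛⬜⬜⬜⬜⬜⬜⬜⬜⬜⬜⬜⬜⬜⬜
⬛⬛⬜⬛⬜⬜⬜⬜⬜⬛⬛⬛⬛⬛🚪🚪
⬛⬛🔴⬛⬛⬛⬛⬛⬛⬛⬛⬛⬛⬛⬜⬜
⬜⬜🚪⬜⬜⬛⬛❓❓❓❓❓❓❓❓❓
⬜⬜⬜⬜⬜⬛⬛❓❓❓❓❓❓❓❓❓
⬜⬜⬜⬜⬜⬛⬛❓❓❓❓❓❓❓❓❓
❓❓⬜⬜⬜⬛⬛❓❓❓❓❓❓❓❓❓


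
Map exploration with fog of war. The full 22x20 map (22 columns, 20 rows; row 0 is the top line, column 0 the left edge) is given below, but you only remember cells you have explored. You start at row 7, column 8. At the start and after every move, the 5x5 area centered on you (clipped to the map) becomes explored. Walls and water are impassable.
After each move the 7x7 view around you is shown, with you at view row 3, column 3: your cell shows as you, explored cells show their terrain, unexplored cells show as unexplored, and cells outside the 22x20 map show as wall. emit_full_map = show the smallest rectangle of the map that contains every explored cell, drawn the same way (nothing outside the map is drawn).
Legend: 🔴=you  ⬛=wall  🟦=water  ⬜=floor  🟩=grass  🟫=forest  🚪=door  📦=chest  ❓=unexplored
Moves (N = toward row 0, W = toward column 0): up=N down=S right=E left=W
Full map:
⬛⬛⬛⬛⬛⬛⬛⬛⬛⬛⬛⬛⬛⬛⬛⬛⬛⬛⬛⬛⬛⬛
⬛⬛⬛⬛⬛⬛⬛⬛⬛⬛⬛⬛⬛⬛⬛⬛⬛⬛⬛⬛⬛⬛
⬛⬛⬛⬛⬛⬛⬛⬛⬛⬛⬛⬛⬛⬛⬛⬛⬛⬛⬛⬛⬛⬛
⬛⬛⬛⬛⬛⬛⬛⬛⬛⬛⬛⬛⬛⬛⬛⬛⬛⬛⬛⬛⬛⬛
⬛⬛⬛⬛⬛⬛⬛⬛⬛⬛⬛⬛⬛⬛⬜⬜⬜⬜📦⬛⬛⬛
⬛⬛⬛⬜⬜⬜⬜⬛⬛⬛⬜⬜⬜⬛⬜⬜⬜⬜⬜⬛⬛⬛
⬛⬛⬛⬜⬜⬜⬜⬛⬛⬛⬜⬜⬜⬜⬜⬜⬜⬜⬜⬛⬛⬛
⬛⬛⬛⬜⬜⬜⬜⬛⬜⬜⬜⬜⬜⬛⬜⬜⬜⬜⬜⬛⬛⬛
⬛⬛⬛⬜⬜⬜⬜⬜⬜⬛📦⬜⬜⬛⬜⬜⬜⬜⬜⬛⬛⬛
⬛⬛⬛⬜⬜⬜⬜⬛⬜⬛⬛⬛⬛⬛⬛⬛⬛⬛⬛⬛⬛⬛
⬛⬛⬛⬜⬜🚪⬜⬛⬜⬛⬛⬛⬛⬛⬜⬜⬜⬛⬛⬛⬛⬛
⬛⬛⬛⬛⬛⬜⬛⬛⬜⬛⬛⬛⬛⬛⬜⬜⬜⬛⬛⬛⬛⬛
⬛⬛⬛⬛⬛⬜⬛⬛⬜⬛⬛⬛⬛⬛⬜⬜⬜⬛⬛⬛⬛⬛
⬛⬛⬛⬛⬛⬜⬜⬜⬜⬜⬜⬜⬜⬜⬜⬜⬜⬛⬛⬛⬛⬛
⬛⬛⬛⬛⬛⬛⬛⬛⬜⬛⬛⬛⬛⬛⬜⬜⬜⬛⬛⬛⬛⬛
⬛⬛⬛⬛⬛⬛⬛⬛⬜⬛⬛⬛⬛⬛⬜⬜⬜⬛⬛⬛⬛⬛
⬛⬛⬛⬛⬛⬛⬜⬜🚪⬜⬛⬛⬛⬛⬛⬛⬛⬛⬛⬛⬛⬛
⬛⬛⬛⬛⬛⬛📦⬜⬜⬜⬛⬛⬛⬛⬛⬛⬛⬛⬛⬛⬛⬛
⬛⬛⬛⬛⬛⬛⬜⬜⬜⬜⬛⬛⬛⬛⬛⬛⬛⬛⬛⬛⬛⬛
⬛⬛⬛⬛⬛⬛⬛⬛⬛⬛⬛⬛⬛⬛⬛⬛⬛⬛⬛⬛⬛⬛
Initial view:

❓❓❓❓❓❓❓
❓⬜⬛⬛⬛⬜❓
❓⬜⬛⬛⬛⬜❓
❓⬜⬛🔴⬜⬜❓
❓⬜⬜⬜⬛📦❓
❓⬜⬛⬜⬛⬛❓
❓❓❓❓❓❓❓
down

❓⬜⬛⬛⬛⬜❓
❓⬜⬛⬛⬛⬜❓
❓⬜⬛⬜⬜⬜❓
❓⬜⬜🔴⬛📦❓
❓⬜⬛⬜⬛⬛❓
❓⬜⬛⬜⬛⬛❓
❓❓❓❓❓❓❓

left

❓❓⬜⬛⬛⬛⬜
❓⬜⬜⬛⬛⬛⬜
❓⬜⬜⬛⬜⬜⬜
❓⬜⬜🔴⬜⬛📦
❓⬜⬜⬛⬜⬛⬛
❓🚪⬜⬛⬜⬛⬛
❓❓❓❓❓❓❓

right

❓⬜⬛⬛⬛⬜❓
⬜⬜⬛⬛⬛⬜❓
⬜⬜⬛⬜⬜⬜❓
⬜⬜⬜🔴⬛📦❓
⬜⬜⬛⬜⬛⬛❓
🚪⬜⬛⬜⬛⬛❓
❓❓❓❓❓❓❓

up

❓❓❓❓❓❓❓
❓⬜⬛⬛⬛⬜❓
⬜⬜⬛⬛⬛⬜❓
⬜⬜⬛🔴⬜⬜❓
⬜⬜⬜⬜⬛📦❓
⬜⬜⬛⬜⬛⬛❓
🚪⬜⬛⬜⬛⬛❓

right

❓❓❓❓❓❓❓
⬜⬛⬛⬛⬜⬜❓
⬜⬛⬛⬛⬜⬜❓
⬜⬛⬜🔴⬜⬜❓
⬜⬜⬜⬛📦⬜❓
⬜⬛⬜⬛⬛⬛❓
⬜⬛⬜⬛⬛❓❓

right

❓❓❓❓❓❓❓
⬛⬛⬛⬜⬜⬜❓
⬛⬛⬛⬜⬜⬜❓
⬛⬜⬜🔴⬜⬜❓
⬜⬜⬛📦⬜⬜❓
⬛⬜⬛⬛⬛⬛❓
⬛⬜⬛⬛❓❓❓

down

⬛⬛⬛⬜⬜⬜❓
⬛⬛⬛⬜⬜⬜❓
⬛⬜⬜⬜⬜⬜❓
⬜⬜⬛🔴⬜⬜❓
⬛⬜⬛⬛⬛⬛❓
⬛⬜⬛⬛⬛⬛❓
❓❓❓❓❓❓❓

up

❓❓❓❓❓❓❓
⬛⬛⬛⬜⬜⬜❓
⬛⬛⬛⬜⬜⬜❓
⬛⬜⬜🔴⬜⬜❓
⬜⬜⬛📦⬜⬜❓
⬛⬜⬛⬛⬛⬛❓
⬛⬜⬛⬛⬛⬛❓

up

❓❓❓❓❓❓❓
❓⬛⬛⬛⬛⬛❓
⬛⬛⬛⬜⬜⬜❓
⬛⬛⬛🔴⬜⬜❓
⬛⬜⬜⬜⬜⬜❓
⬜⬜⬛📦⬜⬜❓
⬛⬜⬛⬛⬛⬛❓

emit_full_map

❓❓❓⬛⬛⬛⬛⬛
❓⬜⬛⬛⬛⬜⬜⬜
⬜⬜⬛⬛⬛🔴⬜⬜
⬜⬜⬛⬜⬜⬜⬜⬜
⬜⬜⬜⬜⬛📦⬜⬜
⬜⬜⬛⬜⬛⬛⬛⬛
🚪⬜⬛⬜⬛⬛⬛⬛

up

❓❓❓❓❓❓❓
❓⬛⬛⬛⬛⬛❓
❓⬛⬛⬛⬛⬛❓
⬛⬛⬛🔴⬜⬜❓
⬛⬛⬛⬜⬜⬜❓
⬛⬜⬜⬜⬜⬜❓
⬜⬜⬛📦⬜⬜❓

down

❓⬛⬛⬛⬛⬛❓
❓⬛⬛⬛⬛⬛❓
⬛⬛⬛⬜⬜⬜❓
⬛⬛⬛🔴⬜⬜❓
⬛⬜⬜⬜⬜⬜❓
⬜⬜⬛📦⬜⬜❓
⬛⬜⬛⬛⬛⬛❓

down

❓⬛⬛⬛⬛⬛❓
⬛⬛⬛⬜⬜⬜❓
⬛⬛⬛⬜⬜⬜❓
⬛⬜⬜🔴⬜⬜❓
⬜⬜⬛📦⬜⬜❓
⬛⬜⬛⬛⬛⬛❓
⬛⬜⬛⬛⬛⬛❓

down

⬛⬛⬛⬜⬜⬜❓
⬛⬛⬛⬜⬜⬜❓
⬛⬜⬜⬜⬜⬜❓
⬜⬜⬛🔴⬜⬜❓
⬛⬜⬛⬛⬛⬛❓
⬛⬜⬛⬛⬛⬛❓
❓❓❓❓❓❓❓

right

⬛⬛⬜⬜⬜❓❓
⬛⬛⬜⬜⬜⬜❓
⬜⬜⬜⬜⬜⬛❓
⬜⬛📦🔴⬜⬛❓
⬜⬛⬛⬛⬛⬛❓
⬜⬛⬛⬛⬛⬛❓
❓❓❓❓❓❓❓

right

⬛⬜⬜⬜❓❓❓
⬛⬜⬜⬜⬜⬜❓
⬜⬜⬜⬜⬛⬜❓
⬛📦⬜🔴⬛⬜❓
⬛⬛⬛⬛⬛⬛❓
⬛⬛⬛⬛⬛⬜❓
❓❓❓❓❓❓❓

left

⬛⬛⬜⬜⬜❓❓
⬛⬛⬜⬜⬜⬜⬜
⬜⬜⬜⬜⬜⬛⬜
⬜⬛📦🔴⬜⬛⬜
⬜⬛⬛⬛⬛⬛⬛
⬜⬛⬛⬛⬛⬛⬜
❓❓❓❓❓❓❓

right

⬛⬜⬜⬜❓❓❓
⬛⬜⬜⬜⬜⬜❓
⬜⬜⬜⬜⬛⬜❓
⬛📦⬜🔴⬛⬜❓
⬛⬛⬛⬛⬛⬛❓
⬛⬛⬛⬛⬛⬜❓
❓❓❓❓❓❓❓

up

⬛⬛⬛⬛❓❓❓
⬛⬜⬜⬜⬛⬜❓
⬛⬜⬜⬜⬜⬜❓
⬜⬜⬜🔴⬛⬜❓
⬛📦⬜⬜⬛⬜❓
⬛⬛⬛⬛⬛⬛❓
⬛⬛⬛⬛⬛⬜❓

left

⬛⬛⬛⬛⬛❓❓
⬛⬛⬜⬜⬜⬛⬜
⬛⬛⬜⬜⬜⬜⬜
⬜⬜⬜🔴⬜⬛⬜
⬜⬛📦⬜⬜⬛⬜
⬜⬛⬛⬛⬛⬛⬛
⬜⬛⬛⬛⬛⬛⬜

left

❓⬛⬛⬛⬛⬛❓
⬛⬛⬛⬜⬜⬜⬛
⬛⬛⬛⬜⬜⬜⬜
⬛⬜⬜🔴⬜⬜⬛
⬜⬜⬛📦⬜⬜⬛
⬛⬜⬛⬛⬛⬛⬛
⬛⬜⬛⬛⬛⬛⬛

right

⬛⬛⬛⬛⬛❓❓
⬛⬛⬜⬜⬜⬛⬜
⬛⬛⬜⬜⬜⬜⬜
⬜⬜⬜🔴⬜⬛⬜
⬜⬛📦⬜⬜⬛⬜
⬜⬛⬛⬛⬛⬛⬛
⬜⬛⬛⬛⬛⬛⬜

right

⬛⬛⬛⬛❓❓❓
⬛⬜⬜⬜⬛⬜❓
⬛⬜⬜⬜⬜⬜❓
⬜⬜⬜🔴⬛⬜❓
⬛📦⬜⬜⬛⬜❓
⬛⬛⬛⬛⬛⬛❓
⬛⬛⬛⬛⬛⬜❓

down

⬛⬜⬜⬜⬛⬜❓
⬛⬜⬜⬜⬜⬜❓
⬜⬜⬜⬜⬛⬜❓
⬛📦⬜🔴⬛⬜❓
⬛⬛⬛⬛⬛⬛❓
⬛⬛⬛⬛⬛⬜❓
❓❓❓❓❓❓❓

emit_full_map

❓❓❓⬛⬛⬛⬛⬛❓❓
❓❓❓⬛⬛⬛⬛⬛❓❓
❓⬜⬛⬛⬛⬜⬜⬜⬛⬜
⬜⬜⬛⬛⬛⬜⬜⬜⬜⬜
⬜⬜⬛⬜⬜⬜⬜⬜⬛⬜
⬜⬜⬜⬜⬛📦⬜🔴⬛⬜
⬜⬜⬛⬜⬛⬛⬛⬛⬛⬛
🚪⬜⬛⬜⬛⬛⬛⬛⬛⬜


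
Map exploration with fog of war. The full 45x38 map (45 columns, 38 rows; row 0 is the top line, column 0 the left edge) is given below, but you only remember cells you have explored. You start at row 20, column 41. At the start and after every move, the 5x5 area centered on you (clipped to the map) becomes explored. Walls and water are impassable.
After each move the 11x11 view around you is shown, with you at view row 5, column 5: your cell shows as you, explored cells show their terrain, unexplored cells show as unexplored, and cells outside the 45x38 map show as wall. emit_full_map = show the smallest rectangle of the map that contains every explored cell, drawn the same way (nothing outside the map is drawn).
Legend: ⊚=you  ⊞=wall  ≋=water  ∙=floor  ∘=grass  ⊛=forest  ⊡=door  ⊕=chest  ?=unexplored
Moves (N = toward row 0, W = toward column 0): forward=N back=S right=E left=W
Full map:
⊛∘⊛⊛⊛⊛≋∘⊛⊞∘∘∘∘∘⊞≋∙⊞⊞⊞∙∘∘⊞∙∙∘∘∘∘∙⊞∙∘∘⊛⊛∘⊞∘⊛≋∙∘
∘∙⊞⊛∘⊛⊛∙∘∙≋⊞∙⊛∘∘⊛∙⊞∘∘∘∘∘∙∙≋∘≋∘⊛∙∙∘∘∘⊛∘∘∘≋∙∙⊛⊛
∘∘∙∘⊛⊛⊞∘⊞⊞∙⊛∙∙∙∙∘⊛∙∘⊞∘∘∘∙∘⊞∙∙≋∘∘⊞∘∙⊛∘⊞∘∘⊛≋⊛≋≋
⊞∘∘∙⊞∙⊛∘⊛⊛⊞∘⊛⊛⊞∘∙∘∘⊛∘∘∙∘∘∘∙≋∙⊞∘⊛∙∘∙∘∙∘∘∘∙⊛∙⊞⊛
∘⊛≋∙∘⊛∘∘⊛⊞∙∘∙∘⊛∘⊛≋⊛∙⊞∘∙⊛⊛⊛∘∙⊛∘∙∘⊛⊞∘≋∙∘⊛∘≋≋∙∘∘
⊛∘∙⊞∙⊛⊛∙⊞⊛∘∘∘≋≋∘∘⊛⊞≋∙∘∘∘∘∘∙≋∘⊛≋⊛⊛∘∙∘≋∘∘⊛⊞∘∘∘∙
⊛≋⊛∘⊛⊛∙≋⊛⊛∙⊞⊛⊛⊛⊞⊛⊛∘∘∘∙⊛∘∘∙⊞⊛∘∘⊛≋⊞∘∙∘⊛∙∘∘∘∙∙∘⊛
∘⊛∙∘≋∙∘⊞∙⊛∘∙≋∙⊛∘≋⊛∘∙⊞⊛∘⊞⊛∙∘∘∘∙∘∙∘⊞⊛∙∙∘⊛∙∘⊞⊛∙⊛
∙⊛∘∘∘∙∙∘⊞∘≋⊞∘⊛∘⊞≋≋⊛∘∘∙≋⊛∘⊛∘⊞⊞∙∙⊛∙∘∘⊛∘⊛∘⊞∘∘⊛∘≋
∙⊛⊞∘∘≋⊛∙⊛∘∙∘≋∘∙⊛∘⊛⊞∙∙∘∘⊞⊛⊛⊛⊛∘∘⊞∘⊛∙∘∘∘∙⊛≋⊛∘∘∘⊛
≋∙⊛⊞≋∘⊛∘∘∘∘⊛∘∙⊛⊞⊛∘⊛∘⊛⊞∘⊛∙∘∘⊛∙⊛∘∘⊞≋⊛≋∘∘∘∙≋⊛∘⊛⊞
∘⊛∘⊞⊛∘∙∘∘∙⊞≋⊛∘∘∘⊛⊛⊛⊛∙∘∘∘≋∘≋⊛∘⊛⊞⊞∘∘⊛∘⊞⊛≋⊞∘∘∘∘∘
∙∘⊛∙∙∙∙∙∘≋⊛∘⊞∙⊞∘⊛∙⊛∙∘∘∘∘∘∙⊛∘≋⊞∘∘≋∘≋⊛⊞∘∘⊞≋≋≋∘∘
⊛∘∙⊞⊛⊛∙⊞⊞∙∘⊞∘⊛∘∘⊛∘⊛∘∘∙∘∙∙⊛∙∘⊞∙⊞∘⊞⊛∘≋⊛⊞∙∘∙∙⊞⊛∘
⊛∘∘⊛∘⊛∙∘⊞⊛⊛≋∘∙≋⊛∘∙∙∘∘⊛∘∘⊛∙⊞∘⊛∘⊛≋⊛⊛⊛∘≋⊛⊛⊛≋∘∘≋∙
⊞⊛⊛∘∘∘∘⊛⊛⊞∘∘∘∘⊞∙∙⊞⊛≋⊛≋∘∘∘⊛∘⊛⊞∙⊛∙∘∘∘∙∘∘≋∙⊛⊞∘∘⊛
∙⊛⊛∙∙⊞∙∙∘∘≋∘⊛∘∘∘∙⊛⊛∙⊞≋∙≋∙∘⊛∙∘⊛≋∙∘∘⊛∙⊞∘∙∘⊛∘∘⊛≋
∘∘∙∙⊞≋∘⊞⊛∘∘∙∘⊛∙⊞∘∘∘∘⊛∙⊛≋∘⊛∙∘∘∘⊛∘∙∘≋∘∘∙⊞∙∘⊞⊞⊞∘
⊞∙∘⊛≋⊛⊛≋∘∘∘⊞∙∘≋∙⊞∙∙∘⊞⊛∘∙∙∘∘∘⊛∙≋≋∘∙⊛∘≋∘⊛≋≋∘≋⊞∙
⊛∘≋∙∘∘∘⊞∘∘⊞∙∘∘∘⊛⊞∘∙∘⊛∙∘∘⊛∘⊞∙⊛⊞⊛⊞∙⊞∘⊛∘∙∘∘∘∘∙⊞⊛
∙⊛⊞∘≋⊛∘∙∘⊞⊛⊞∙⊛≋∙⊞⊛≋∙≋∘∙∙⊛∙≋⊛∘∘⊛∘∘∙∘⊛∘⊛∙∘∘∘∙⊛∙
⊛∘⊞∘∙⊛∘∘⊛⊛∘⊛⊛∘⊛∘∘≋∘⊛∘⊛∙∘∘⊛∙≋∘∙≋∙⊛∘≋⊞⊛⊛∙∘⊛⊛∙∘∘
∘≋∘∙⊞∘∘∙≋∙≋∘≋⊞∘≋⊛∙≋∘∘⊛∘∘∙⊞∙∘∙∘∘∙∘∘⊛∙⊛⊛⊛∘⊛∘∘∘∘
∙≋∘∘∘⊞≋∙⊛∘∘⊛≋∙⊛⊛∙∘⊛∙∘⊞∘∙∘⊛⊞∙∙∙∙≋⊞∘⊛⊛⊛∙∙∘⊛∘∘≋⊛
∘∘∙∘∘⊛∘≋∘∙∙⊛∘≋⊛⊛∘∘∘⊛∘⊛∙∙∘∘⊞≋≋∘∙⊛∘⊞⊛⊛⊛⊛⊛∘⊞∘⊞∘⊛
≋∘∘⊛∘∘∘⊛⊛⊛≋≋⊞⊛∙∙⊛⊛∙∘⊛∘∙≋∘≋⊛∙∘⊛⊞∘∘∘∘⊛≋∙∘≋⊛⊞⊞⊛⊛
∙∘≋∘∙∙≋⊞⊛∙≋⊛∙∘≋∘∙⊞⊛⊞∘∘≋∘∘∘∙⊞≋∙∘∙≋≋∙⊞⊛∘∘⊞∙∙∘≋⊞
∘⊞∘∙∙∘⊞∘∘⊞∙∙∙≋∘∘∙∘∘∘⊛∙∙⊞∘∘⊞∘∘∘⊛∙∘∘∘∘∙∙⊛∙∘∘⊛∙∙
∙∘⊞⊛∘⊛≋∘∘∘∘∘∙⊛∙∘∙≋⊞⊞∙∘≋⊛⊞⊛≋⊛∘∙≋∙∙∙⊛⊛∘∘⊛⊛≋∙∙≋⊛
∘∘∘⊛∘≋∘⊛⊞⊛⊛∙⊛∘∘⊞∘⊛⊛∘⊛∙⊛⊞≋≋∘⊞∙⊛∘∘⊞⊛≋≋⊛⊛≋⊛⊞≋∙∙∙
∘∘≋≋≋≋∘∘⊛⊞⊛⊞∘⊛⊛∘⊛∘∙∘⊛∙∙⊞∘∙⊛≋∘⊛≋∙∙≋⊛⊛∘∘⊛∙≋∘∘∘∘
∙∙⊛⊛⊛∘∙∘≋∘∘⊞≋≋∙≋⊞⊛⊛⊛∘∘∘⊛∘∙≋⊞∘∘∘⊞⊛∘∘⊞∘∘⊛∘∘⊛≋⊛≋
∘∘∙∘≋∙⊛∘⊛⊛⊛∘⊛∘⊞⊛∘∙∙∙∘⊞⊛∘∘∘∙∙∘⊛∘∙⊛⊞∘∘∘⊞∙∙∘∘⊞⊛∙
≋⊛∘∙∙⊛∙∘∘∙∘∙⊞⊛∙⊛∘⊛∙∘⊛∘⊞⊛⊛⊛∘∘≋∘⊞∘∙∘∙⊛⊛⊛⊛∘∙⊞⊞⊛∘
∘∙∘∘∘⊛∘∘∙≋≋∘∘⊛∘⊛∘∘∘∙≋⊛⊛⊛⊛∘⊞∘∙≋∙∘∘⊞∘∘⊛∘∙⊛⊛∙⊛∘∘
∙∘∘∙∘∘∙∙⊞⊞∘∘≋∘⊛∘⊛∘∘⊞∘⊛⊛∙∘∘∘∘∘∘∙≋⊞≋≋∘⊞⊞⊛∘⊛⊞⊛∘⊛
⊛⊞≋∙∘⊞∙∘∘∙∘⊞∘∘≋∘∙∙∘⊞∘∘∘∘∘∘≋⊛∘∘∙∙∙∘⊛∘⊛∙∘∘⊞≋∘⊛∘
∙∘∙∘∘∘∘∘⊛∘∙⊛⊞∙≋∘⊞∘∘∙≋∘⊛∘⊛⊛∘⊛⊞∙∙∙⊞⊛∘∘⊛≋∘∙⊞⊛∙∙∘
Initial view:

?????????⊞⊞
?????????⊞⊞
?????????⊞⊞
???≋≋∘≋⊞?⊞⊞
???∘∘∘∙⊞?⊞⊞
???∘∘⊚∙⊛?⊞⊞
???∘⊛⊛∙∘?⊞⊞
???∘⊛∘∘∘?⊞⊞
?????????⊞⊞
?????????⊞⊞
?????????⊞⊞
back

?????????⊞⊞
?????????⊞⊞
???≋≋∘≋⊞?⊞⊞
???∘∘∘∙⊞?⊞⊞
???∘∘∘∙⊛?⊞⊞
???∘⊛⊚∙∘?⊞⊞
???∘⊛∘∘∘?⊞⊞
???∘⊛∘∘≋?⊞⊞
?????????⊞⊞
?????????⊞⊞
?????????⊞⊞

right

????????⊞⊞⊞
????????⊞⊞⊞
??≋≋∘≋⊞?⊞⊞⊞
??∘∘∘∙⊞⊛⊞⊞⊞
??∘∘∘∙⊛∙⊞⊞⊞
??∘⊛⊛⊚∘∘⊞⊞⊞
??∘⊛∘∘∘∘⊞⊞⊞
??∘⊛∘∘≋⊛⊞⊞⊞
????????⊞⊞⊞
????????⊞⊞⊞
????????⊞⊞⊞

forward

????????⊞⊞⊞
????????⊞⊞⊞
????????⊞⊞⊞
??≋≋∘≋⊞∙⊞⊞⊞
??∘∘∘∙⊞⊛⊞⊞⊞
??∘∘∘⊚⊛∙⊞⊞⊞
??∘⊛⊛∙∘∘⊞⊞⊞
??∘⊛∘∘∘∘⊞⊞⊞
??∘⊛∘∘≋⊛⊞⊞⊞
????????⊞⊞⊞
????????⊞⊞⊞

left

?????????⊞⊞
?????????⊞⊞
?????????⊞⊞
???≋≋∘≋⊞∙⊞⊞
???∘∘∘∙⊞⊛⊞⊞
???∘∘⊚∙⊛∙⊞⊞
???∘⊛⊛∙∘∘⊞⊞
???∘⊛∘∘∘∘⊞⊞
???∘⊛∘∘≋⊛⊞⊞
?????????⊞⊞
?????????⊞⊞

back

?????????⊞⊞
?????????⊞⊞
???≋≋∘≋⊞∙⊞⊞
???∘∘∘∙⊞⊛⊞⊞
???∘∘∘∙⊛∙⊞⊞
???∘⊛⊚∙∘∘⊞⊞
???∘⊛∘∘∘∘⊞⊞
???∘⊛∘∘≋⊛⊞⊞
?????????⊞⊞
?????????⊞⊞
?????????⊞⊞

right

????????⊞⊞⊞
????????⊞⊞⊞
??≋≋∘≋⊞∙⊞⊞⊞
??∘∘∘∙⊞⊛⊞⊞⊞
??∘∘∘∙⊛∙⊞⊞⊞
??∘⊛⊛⊚∘∘⊞⊞⊞
??∘⊛∘∘∘∘⊞⊞⊞
??∘⊛∘∘≋⊛⊞⊞⊞
????????⊞⊞⊞
????????⊞⊞⊞
????????⊞⊞⊞

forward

????????⊞⊞⊞
????????⊞⊞⊞
????????⊞⊞⊞
??≋≋∘≋⊞∙⊞⊞⊞
??∘∘∘∙⊞⊛⊞⊞⊞
??∘∘∘⊚⊛∙⊞⊞⊞
??∘⊛⊛∙∘∘⊞⊞⊞
??∘⊛∘∘∘∘⊞⊞⊞
??∘⊛∘∘≋⊛⊞⊞⊞
????????⊞⊞⊞
????????⊞⊞⊞

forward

????????⊞⊞⊞
????????⊞⊞⊞
????????⊞⊞⊞
???∘⊞⊞⊞∘⊞⊞⊞
??≋≋∘≋⊞∙⊞⊞⊞
??∘∘∘⊚⊞⊛⊞⊞⊞
??∘∘∘∙⊛∙⊞⊞⊞
??∘⊛⊛∙∘∘⊞⊞⊞
??∘⊛∘∘∘∘⊞⊞⊞
??∘⊛∘∘≋⊛⊞⊞⊞
????????⊞⊞⊞

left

?????????⊞⊞
?????????⊞⊞
?????????⊞⊞
???∙∘⊞⊞⊞∘⊞⊞
???≋≋∘≋⊞∙⊞⊞
???∘∘⊚∙⊞⊛⊞⊞
???∘∘∘∙⊛∙⊞⊞
???∘⊛⊛∙∘∘⊞⊞
???∘⊛∘∘∘∘⊞⊞
???∘⊛∘∘≋⊛⊞⊞
?????????⊞⊞

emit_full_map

∙∘⊞⊞⊞∘
≋≋∘≋⊞∙
∘∘⊚∙⊞⊛
∘∘∘∙⊛∙
∘⊛⊛∙∘∘
∘⊛∘∘∘∘
∘⊛∘∘≋⊛

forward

?????????⊞⊞
?????????⊞⊞
?????????⊞⊞
???∘⊛∘∘⊛?⊞⊞
???∙∘⊞⊞⊞∘⊞⊞
???≋≋⊚≋⊞∙⊞⊞
???∘∘∘∙⊞⊛⊞⊞
???∘∘∘∙⊛∙⊞⊞
???∘⊛⊛∙∘∘⊞⊞
???∘⊛∘∘∘∘⊞⊞
???∘⊛∘∘≋⊛⊞⊞

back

?????????⊞⊞
?????????⊞⊞
???∘⊛∘∘⊛?⊞⊞
???∙∘⊞⊞⊞∘⊞⊞
???≋≋∘≋⊞∙⊞⊞
???∘∘⊚∙⊞⊛⊞⊞
???∘∘∘∙⊛∙⊞⊞
???∘⊛⊛∙∘∘⊞⊞
???∘⊛∘∘∘∘⊞⊞
???∘⊛∘∘≋⊛⊞⊞
?????????⊞⊞

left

??????????⊞
??????????⊞
????∘⊛∘∘⊛?⊞
???⊞∙∘⊞⊞⊞∘⊞
???⊛≋≋∘≋⊞∙⊞
???∘∘⊚∘∙⊞⊛⊞
???∙∘∘∘∙⊛∙⊞
???∙∘⊛⊛∙∘∘⊞
????∘⊛∘∘∘∘⊞
????∘⊛∘∘≋⊛⊞
??????????⊞

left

???????????
???????????
?????∘⊛∘∘⊛?
???∙⊞∙∘⊞⊞⊞∘
???∘⊛≋≋∘≋⊞∙
???∙∘⊚∘∘∙⊞⊛
???⊛∙∘∘∘∙⊛∙
???⊛∙∘⊛⊛∙∘∘
?????∘⊛∘∘∘∘
?????∘⊛∘∘≋⊛
???????????

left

???????????
???????????
??????∘⊛∘∘⊛
???∘∙⊞∙∘⊞⊞⊞
???≋∘⊛≋≋∘≋⊞
???∘∙⊚∘∘∘∙⊞
???∘⊛∙∘∘∘∙⊛
???⊛⊛∙∘⊛⊛∙∘
??????∘⊛∘∘∘
??????∘⊛∘∘≋
???????????

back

???????????
??????∘⊛∘∘⊛
???∘∙⊞∙∘⊞⊞⊞
???≋∘⊛≋≋∘≋⊞
???∘∙∘∘∘∘∙⊞
???∘⊛⊚∘∘∘∙⊛
???⊛⊛∙∘⊛⊛∙∘
???⊛⊛⊛∘⊛∘∘∘
??????∘⊛∘∘≋
???????????
???????????

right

???????????
?????∘⊛∘∘⊛?
??∘∙⊞∙∘⊞⊞⊞∘
??≋∘⊛≋≋∘≋⊞∙
??∘∙∘∘∘∘∙⊞⊛
??∘⊛∙⊚∘∘∙⊛∙
??⊛⊛∙∘⊛⊛∙∘∘
??⊛⊛⊛∘⊛∘∘∘∘
?????∘⊛∘∘≋⊛
???????????
???????????

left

???????????
??????∘⊛∘∘⊛
???∘∙⊞∙∘⊞⊞⊞
???≋∘⊛≋≋∘≋⊞
???∘∙∘∘∘∘∙⊞
???∘⊛⊚∘∘∘∙⊛
???⊛⊛∙∘⊛⊛∙∘
???⊛⊛⊛∘⊛∘∘∘
??????∘⊛∘∘≋
???????????
???????????

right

???????????
?????∘⊛∘∘⊛?
??∘∙⊞∙∘⊞⊞⊞∘
??≋∘⊛≋≋∘≋⊞∙
??∘∙∘∘∘∘∙⊞⊛
??∘⊛∙⊚∘∘∙⊛∙
??⊛⊛∙∘⊛⊛∙∘∘
??⊛⊛⊛∘⊛∘∘∘∘
?????∘⊛∘∘≋⊛
???????????
???????????

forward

???????????
???????????
?????∘⊛∘∘⊛?
??∘∙⊞∙∘⊞⊞⊞∘
??≋∘⊛≋≋∘≋⊞∙
??∘∙∘⊚∘∘∙⊞⊛
??∘⊛∙∘∘∘∙⊛∙
??⊛⊛∙∘⊛⊛∙∘∘
??⊛⊛⊛∘⊛∘∘∘∘
?????∘⊛∘∘≋⊛
???????????

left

???????????
???????????
??????∘⊛∘∘⊛
???∘∙⊞∙∘⊞⊞⊞
???≋∘⊛≋≋∘≋⊞
???∘∙⊚∘∘∘∙⊞
???∘⊛∙∘∘∘∙⊛
???⊛⊛∙∘⊛⊛∙∘
???⊛⊛⊛∘⊛∘∘∘
??????∘⊛∘∘≋
???????????

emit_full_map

???∘⊛∘∘⊛?
∘∙⊞∙∘⊞⊞⊞∘
≋∘⊛≋≋∘≋⊞∙
∘∙⊚∘∘∘∙⊞⊛
∘⊛∙∘∘∘∙⊛∙
⊛⊛∙∘⊛⊛∙∘∘
⊛⊛⊛∘⊛∘∘∘∘
???∘⊛∘∘≋⊛


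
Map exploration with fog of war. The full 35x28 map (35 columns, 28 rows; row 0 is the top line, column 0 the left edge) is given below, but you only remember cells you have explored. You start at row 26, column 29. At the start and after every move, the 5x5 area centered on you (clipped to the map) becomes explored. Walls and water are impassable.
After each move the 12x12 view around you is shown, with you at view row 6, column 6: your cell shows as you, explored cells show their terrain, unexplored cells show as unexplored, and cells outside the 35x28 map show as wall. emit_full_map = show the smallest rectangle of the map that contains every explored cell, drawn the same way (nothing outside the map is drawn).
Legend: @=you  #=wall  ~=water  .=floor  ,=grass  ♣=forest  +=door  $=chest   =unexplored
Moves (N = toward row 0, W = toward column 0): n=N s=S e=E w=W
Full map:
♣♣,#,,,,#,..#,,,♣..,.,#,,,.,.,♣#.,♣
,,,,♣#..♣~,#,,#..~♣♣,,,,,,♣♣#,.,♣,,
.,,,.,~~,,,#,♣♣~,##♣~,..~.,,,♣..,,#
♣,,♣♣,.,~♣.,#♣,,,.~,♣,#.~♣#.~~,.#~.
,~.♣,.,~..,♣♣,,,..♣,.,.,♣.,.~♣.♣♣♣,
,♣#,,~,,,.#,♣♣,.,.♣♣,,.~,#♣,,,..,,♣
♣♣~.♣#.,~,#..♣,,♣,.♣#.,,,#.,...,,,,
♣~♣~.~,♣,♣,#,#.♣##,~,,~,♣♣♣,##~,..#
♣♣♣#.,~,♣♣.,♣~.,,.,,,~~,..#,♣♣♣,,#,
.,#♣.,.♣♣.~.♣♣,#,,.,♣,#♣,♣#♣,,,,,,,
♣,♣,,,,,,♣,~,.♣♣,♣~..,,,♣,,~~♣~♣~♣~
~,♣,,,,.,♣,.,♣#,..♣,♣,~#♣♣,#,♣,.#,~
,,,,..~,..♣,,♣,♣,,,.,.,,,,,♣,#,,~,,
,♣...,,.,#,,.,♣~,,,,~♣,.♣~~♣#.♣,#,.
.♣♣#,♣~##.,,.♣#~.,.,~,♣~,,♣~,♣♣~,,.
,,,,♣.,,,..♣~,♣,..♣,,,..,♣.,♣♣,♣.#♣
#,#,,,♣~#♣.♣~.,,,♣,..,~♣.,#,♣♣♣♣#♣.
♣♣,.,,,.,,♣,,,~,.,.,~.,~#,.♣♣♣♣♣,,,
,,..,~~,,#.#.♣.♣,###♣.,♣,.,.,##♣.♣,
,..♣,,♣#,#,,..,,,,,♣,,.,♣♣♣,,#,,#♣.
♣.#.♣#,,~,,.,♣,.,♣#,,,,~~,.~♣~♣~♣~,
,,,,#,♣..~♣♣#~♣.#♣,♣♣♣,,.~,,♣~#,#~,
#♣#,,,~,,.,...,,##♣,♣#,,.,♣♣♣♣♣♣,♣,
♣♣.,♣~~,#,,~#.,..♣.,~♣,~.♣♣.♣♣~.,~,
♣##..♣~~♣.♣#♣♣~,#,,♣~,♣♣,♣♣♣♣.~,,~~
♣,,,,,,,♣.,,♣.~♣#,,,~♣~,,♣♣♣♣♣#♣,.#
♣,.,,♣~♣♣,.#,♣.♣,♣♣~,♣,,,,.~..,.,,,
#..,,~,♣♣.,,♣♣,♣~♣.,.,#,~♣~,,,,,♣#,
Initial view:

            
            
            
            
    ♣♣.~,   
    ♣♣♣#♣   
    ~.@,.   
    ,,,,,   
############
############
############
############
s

            
            
            
    ♣♣.~,   
    ♣♣♣#♣   
    ~..,.   
    ,,@,,   
############
############
############
############
############

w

            
            
            
     ♣♣.~,  
    ♣♣♣♣#♣  
    .~..,.  
    ~,@,,,  
############
############
############
############
############

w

            
            
            
      ♣♣.~, 
    ♣♣♣♣♣#♣ 
    ,.~..,. 
    ♣~@,,,, 
############
############
############
############
############

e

            
            
            
     ♣♣.~,  
   ♣♣♣♣♣#♣  
   ,.~..,.  
   ♣~,@,,,  
############
############
############
############
############

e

            
            
            
    ♣♣.~,   
  ♣♣♣♣♣#♣   
  ,.~..,.   
  ♣~,,@,,   
############
############
############
############
############

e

           #
           #
           #
   ♣♣.~,   #
 ♣♣♣♣♣#♣,  #
 ,.~..,.,  #
 ♣~,,,@,♣  #
############
############
############
############
############

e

          ##
          ##
          ##
  ♣♣.~,   ##
♣♣♣♣♣#♣,. ##
,.~..,.,, ##
♣~,,,,@♣# ##
############
############
############
############
############

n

          ##
          ##
          ##
          ##
  ♣♣.~,,~ ##
♣♣♣♣♣#♣,. ##
,.~..,@,, ##
♣~,,,,,♣# ##
############
############
############
############

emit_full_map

  ♣♣.~,,~
♣♣♣♣♣#♣,.
,.~..,@,,
♣~,,,,,♣#

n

          ##
          ##
          ##
          ##
    ♣~.,~ ##
  ♣♣.~,,~ ##
♣♣♣♣♣#@,. ##
,.~..,.,, ##
♣~,,,,,♣# ##
############
############
############

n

          ##
          ##
          ##
          ##
    ♣♣♣,♣ ##
    ♣~.,~ ##
  ♣♣.~@,~ ##
♣♣♣♣♣#♣,. ##
,.~..,.,, ##
♣~,,,,,♣# ##
############
############

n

          ##
          ##
          ##
          ##
    ~#,#~ ##
    ♣♣♣,♣ ##
    ♣~@,~ ##
  ♣♣.~,,~ ##
♣♣♣♣♣#♣,. ##
,.~..,.,, ##
♣~,,,,,♣# ##
############

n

          ##
          ##
          ##
          ##
    ~♣~♣~ ##
    ~#,#~ ##
    ♣♣@,♣ ##
    ♣~.,~ ##
  ♣♣.~,,~ ##
♣♣♣♣♣#♣,. ##
,.~..,.,, ##
♣~,,,,,♣# ##

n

          ##
          ##
          ##
          ##
    #,,#♣ ##
    ~♣~♣~ ##
    ~#@#~ ##
    ♣♣♣,♣ ##
    ♣~.,~ ##
  ♣♣.~,,~ ##
♣♣♣♣♣#♣,. ##
,.~..,.,, ##

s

          ##
          ##
          ##
    #,,#♣ ##
    ~♣~♣~ ##
    ~#,#~ ##
    ♣♣@,♣ ##
    ♣~.,~ ##
  ♣♣.~,,~ ##
♣♣♣♣♣#♣,. ##
,.~..,.,, ##
♣~,,,,,♣# ##

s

          ##
          ##
    #,,#♣ ##
    ~♣~♣~ ##
    ~#,#~ ##
    ♣♣♣,♣ ##
    ♣~@,~ ##
  ♣♣.~,,~ ##
♣♣♣♣♣#♣,. ##
,.~..,.,, ##
♣~,,,,,♣# ##
############

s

          ##
    #,,#♣ ##
    ~♣~♣~ ##
    ~#,#~ ##
    ♣♣♣,♣ ##
    ♣~.,~ ##
  ♣♣.~@,~ ##
♣♣♣♣♣#♣,. ##
,.~..,.,, ##
♣~,,,,,♣# ##
############
############

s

    #,,#♣ ##
    ~♣~♣~ ##
    ~#,#~ ##
    ♣♣♣,♣ ##
    ♣~.,~ ##
  ♣♣.~,,~ ##
♣♣♣♣♣#@,. ##
,.~..,.,, ##
♣~,,,,,♣# ##
############
############
############

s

    ~♣~♣~ ##
    ~#,#~ ##
    ♣♣♣,♣ ##
    ♣~.,~ ##
  ♣♣.~,,~ ##
♣♣♣♣♣#♣,. ##
,.~..,@,, ##
♣~,,,,,♣# ##
############
############
############
############

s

    ~#,#~ ##
    ♣♣♣,♣ ##
    ♣~.,~ ##
  ♣♣.~,,~ ##
♣♣♣♣♣#♣,. ##
,.~..,.,, ##
♣~,,,,@♣# ##
############
############
############
############
############

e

   ~#,#~ ###
   ♣♣♣,♣ ###
   ♣~.,~ ###
 ♣♣.~,,~ ###
♣♣♣♣#♣,.####
.~..,.,,,###
~,,,,,@#,###
############
############
############
############
############

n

   ~♣~♣~ ###
   ~#,#~ ###
   ♣♣♣,♣ ###
   ♣~.,~ ###
 ♣♣.~,,~~###
♣♣♣♣#♣,.####
.~..,.@,,###
~,,,,,♣#,###
############
############
############
############

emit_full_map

    #,,#♣ 
    ~♣~♣~ 
    ~#,#~ 
    ♣♣♣,♣ 
    ♣~.,~ 
  ♣♣.~,,~~
♣♣♣♣♣#♣,.#
,.~..,.@,,
♣~,,,,,♣#,

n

   #,,#♣ ###
   ~♣~♣~ ###
   ~#,#~ ###
   ♣♣♣,♣ ###
   ♣~.,~,###
 ♣♣.~,,~~###
♣♣♣♣#♣@.####
.~..,.,,,###
~,,,,,♣#,###
############
############
############

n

         ###
   #,,#♣ ###
   ~♣~♣~ ###
   ~#,#~ ###
   ♣♣♣,♣,###
   ♣~.,~,###
 ♣♣.~,@~~###
♣♣♣♣#♣,.####
.~..,.,,,###
~,,,,,♣#,###
############
############

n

         ###
         ###
   #,,#♣ ###
   ~♣~♣~ ###
   ~#,#~,###
   ♣♣♣,♣,###
   ♣~.@~,###
 ♣♣.~,,~~###
♣♣♣♣#♣,.####
.~..,.,,,###
~,,,,,♣#,###
############

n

         ###
         ###
         ###
   #,,#♣ ###
   ~♣~♣~,###
   ~#,#~,###
   ♣♣♣@♣,###
   ♣~.,~,###
 ♣♣.~,,~~###
♣♣♣♣#♣,.####
.~..,.,,,###
~,,,,,♣#,###

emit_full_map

    #,,#♣ 
    ~♣~♣~,
    ~#,#~,
    ♣♣♣@♣,
    ♣~.,~,
  ♣♣.~,,~~
♣♣♣♣♣#♣,.#
,.~..,.,,,
♣~,,,,,♣#,
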